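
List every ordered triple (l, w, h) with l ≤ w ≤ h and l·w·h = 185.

Iterate l from 1 to ⌊185^(1/3)⌋. For each l dividing 185, iterate w ≥ l with w dividing 185/l, and set h = 185/(l·w).
Triples found (2): (1×1×185), (1×5×37)

(1×1×185), (1×5×37)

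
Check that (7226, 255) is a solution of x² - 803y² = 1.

Compute x² = 7226² = 52215076
Compute 803y² = 803·255² = 803·65025 = 52215075
x² - 803y² = 52215076 - 52215075 = 1
Since this equals 1, (7226, 255) is a solution.

Yes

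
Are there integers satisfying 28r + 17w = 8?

Step 1: Compute gcd(28, 17).
gcd(28, 17) = 1

Step 2: Check divisibility.
Does 1 divide 8? 8 = 1 x 8, so yes.

By the theorem on linear Diophantine equations, 28r + 17w = 8 has integer solutions if and only if gcd(28, 17) divides 8. Since 1 | 8, solutions exist.

Yes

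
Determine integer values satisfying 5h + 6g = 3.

Step 1: Check solvability.
gcd(5, 6) = 1
Since 1 divides 3, solutions exist.

Step 2: Apply extended Euclidean algorithm to find gcd.
We find integers such that 5*x0 + 6*y0 = 1

Step 3: Scale the particular solution.
Multiply by 3/1 = 3:
h = -3, g = 3

Step 4: Verify.
5*(-3) + 6*(3) = 3 = 3 ✓

h = -3, g = 3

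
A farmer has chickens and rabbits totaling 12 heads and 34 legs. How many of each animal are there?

Let c = chickens, r = rabbits.
Heads: c + r = 12
Legs: 2c + 4r = 34
From the first equation, c = 12 - r. Substitute:
2(12 - r) + 4r = 34
24 + 2r = 34
r = (34 - 24)/2 = 5
c = 12 - 5 = 7

Chickens: 7, Rabbits: 5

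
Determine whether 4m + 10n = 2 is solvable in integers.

Step 1: Compute gcd(4, 10).
gcd(4, 10) = 2

Step 2: Check divisibility.
Does 2 divide 2? 2 = 2 x 1, so yes.

By the theorem on linear Diophantine equations, 4m + 10n = 2 has integer solutions if and only if gcd(4, 10) divides 2. Since 2 | 2, solutions exist.

Yes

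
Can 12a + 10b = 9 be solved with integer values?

Step 1: Compute gcd(12, 10).
gcd(12, 10) = 2

Step 2: Check divisibility.
Does 2 divide 9? 9 = 2 x 4 + 1, so no.

By the theorem on linear Diophantine equations, 12a + 10b = 9 has integer solutions if and only if gcd(12, 10) divides 9. Since 2 does not divide 9, no solutions exist.

No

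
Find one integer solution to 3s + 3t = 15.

Step 1: Check solvability.
gcd(3, 3) = 3
Since 3 divides 15, solutions exist.

Step 2: Apply extended Euclidean algorithm to find gcd.
We find integers such that 3*x0 + 3*y0 = 3

Step 3: Scale the particular solution.
Multiply by 15/3 = 5:
s = 0, t = 5

Step 4: Verify.
3*(0) + 3*(5) = 15 = 15 ✓

s = 0, t = 5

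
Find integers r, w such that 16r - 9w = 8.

Step 1: Check solvability.
gcd(16, 9) = 1
Since 1 divides 8, solutions exist.

Step 2: Apply extended Euclidean algorithm to find gcd.
We find integers such that 16*x0 + 9*y0 = 1

Step 3: Scale the particular solution.
Multiply by 8/1 = 8:
r = 32, w = 56

Step 4: Verify.
16*(32) - 9*(56) = 8 = 8 ✓

r = 32, w = 56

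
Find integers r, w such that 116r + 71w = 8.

Step 1: Check solvability.
gcd(116, 71) = 1
Since 1 divides 8, solutions exist.

Step 2: Apply extended Euclidean algorithm to find gcd.
We find integers such that 116*x0 + 71*y0 = 1

Step 3: Scale the particular solution.
Multiply by 8/1 = 8:
r = 240, w = -392

Step 4: Verify.
116*(240) + 71*(-392) = 8 = 8 ✓

r = 240, w = -392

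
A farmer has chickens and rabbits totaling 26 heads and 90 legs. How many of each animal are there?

Let c = chickens, r = rabbits.
Heads: c + r = 26
Legs: 2c + 4r = 90
From the first equation, c = 26 - r. Substitute:
2(26 - r) + 4r = 90
52 + 2r = 90
r = (90 - 52)/2 = 19
c = 26 - 19 = 7

Chickens: 7, Rabbits: 19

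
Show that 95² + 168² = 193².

Compute a² + b² = 95² + 168² = 9025 + 28224 = 37249
Compute c² = 193² = 37249
Since 37249 = 37249, confirmed.

Yes, it is a Pythagorean triple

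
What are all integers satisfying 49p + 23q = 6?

Step 1: Compute gcd(49, 23) = 1.
Since 1 divides 6, solutions exist.

Step 2: Find a particular solution using extended Euclidean algorithm.
We get p₀ = 48, q₀ = -102.
Check: 49*48 + 23*-102 = 6 = 6 ✓

Step 3: Write the general solution.
p = 48 + (23/1)t = 48 + 23t
q = -102 - (49/1)t = -102 - 49t
for any integer t.

p = 48 + 23t, q = -102 - 49t for integer t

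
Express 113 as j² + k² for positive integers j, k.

We need to find integers j, k > 0 such that j² + k² = 113.
Trying j = 7: k² = 113 - 7² = 113 - 49 = 64
k = 8
Check: 7² + 8² = 49 + 64 = 113 ✓

113 = 7² + 8²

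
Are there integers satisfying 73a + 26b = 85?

Step 1: Compute gcd(73, 26).
gcd(73, 26) = 1

Step 2: Check divisibility.
Does 1 divide 85? 85 = 1 x 85, so yes.

By the theorem on linear Diophantine equations, 73a + 26b = 85 has integer solutions if and only if gcd(73, 26) divides 85. Since 1 | 85, solutions exist.

Yes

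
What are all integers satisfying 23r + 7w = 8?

Step 1: Compute gcd(23, 7) = 1.
Since 1 divides 8, solutions exist.

Step 2: Find a particular solution using extended Euclidean algorithm.
We get r₀ = -24, w₀ = 80.
Check: 23*-24 + 7*80 = 8 = 8 ✓

Step 3: Write the general solution.
r = -24 + (7/1)t = -24 + 7t
w = 80 - (23/1)t = 80 - 23t
for any integer t.

r = -24 + 7t, w = 80 - 23t for integer t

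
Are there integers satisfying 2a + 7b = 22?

Step 1: Compute gcd(2, 7).
gcd(2, 7) = 1

Step 2: Check divisibility.
Does 1 divide 22? 22 = 1 x 22, so yes.

By the theorem on linear Diophantine equations, 2a + 7b = 22 has integer solutions if and only if gcd(2, 7) divides 22. Since 1 | 22, solutions exist.

Yes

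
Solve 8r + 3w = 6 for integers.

Step 1: Check solvability.
gcd(8, 3) = 1
Since 1 divides 6, solutions exist.

Step 2: Apply extended Euclidean algorithm to find gcd.
We find integers such that 8*x0 + 3*y0 = 1

Step 3: Scale the particular solution.
Multiply by 6/1 = 6:
r = -6, w = 18

Step 4: Verify.
8*(-6) + 3*(18) = 6 = 6 ✓

r = -6, w = 18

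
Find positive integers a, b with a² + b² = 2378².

We need a² + b² = 2378² = 5654884.
Trying: 1222² + 2040² = 1493284 + 4161600 = 5654884 ✓

(1222, 2040, 2378)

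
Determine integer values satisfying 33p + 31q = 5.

Step 1: Check solvability.
gcd(33, 31) = 1
Since 1 divides 5, solutions exist.

Step 2: Apply extended Euclidean algorithm to find gcd.
We find integers such that 33*x0 + 31*y0 = 1

Step 3: Scale the particular solution.
Multiply by 5/1 = 5:
p = -75, q = 80

Step 4: Verify.
33*(-75) + 31*(80) = 5 = 5 ✓

p = -75, q = 80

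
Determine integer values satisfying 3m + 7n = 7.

Step 1: Check solvability.
gcd(3, 7) = 1
Since 1 divides 7, solutions exist.

Step 2: Apply extended Euclidean algorithm to find gcd.
We find integers such that 3*x0 + 7*y0 = 1

Step 3: Scale the particular solution.
Multiply by 7/1 = 7:
m = -14, n = 7

Step 4: Verify.
3*(-14) + 7*(7) = 7 = 7 ✓

m = -14, n = 7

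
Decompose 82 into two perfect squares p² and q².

We need to find integers p, q > 0 such that p² + q² = 82.
Trying p = 1: q² = 82 - 1² = 82 - 1 = 81
q = 9
Check: 1² + 9² = 1 + 81 = 82 ✓

82 = 1² + 9²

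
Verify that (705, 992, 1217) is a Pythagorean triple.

Compute a² + b² = 705² + 992² = 497025 + 984064 = 1481089
Compute c² = 1217² = 1481089
Since 1481089 = 1481089, confirmed.

Yes, it is a Pythagorean triple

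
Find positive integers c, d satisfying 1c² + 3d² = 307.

Try small values of c and check whether (307 - 1c²)/3 is a perfect square.
c = 8: 1·8² = 64, so 3d² = 307 - 64 = 243, giving d² = 81, d = 9.
Check: 1·8² + 3·9² = 64 + 243 = 307 ✓

c = 8, d = 9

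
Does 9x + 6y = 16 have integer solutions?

Step 1: Compute gcd(9, 6).
gcd(9, 6) = 3

Step 2: Check divisibility.
Does 3 divide 16? 16 = 3 x 5 + 1, so no.

By the theorem on linear Diophantine equations, 9x + 6y = 16 has integer solutions if and only if gcd(9, 6) divides 16. Since 3 does not divide 16, no solutions exist.

No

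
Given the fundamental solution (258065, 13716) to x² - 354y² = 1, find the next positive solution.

Solutions to x² - Dy² = 1 are generated by powers of (x₀ + y₀√D).
The next solution satisfies x₁ + y₁√354 = (x₀ + y₀√354)², giving:
x₁ = x₀² + 354y₀² = 258065² + 354·13716² = 66597544225 + 66597544224 = 133195088449
y₁ = 2x₀y₀ = 2·258065·13716 = 7079239080

Verify: 133195088449² - 354·7079239080² = 17740931586936933225601 - 17740931586936933225600 = 1 ✓

x = 133195088449, y = 7079239080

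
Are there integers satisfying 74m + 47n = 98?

Step 1: Compute gcd(74, 47).
gcd(74, 47) = 1

Step 2: Check divisibility.
Does 1 divide 98? 98 = 1 x 98, so yes.

By the theorem on linear Diophantine equations, 74m + 47n = 98 has integer solutions if and only if gcd(74, 47) divides 98. Since 1 | 98, solutions exist.

Yes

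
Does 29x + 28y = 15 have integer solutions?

Step 1: Compute gcd(29, 28).
gcd(29, 28) = 1

Step 2: Check divisibility.
Does 1 divide 15? 15 = 1 x 15, so yes.

By the theorem on linear Diophantine equations, 29x + 28y = 15 has integer solutions if and only if gcd(29, 28) divides 15. Since 1 | 15, solutions exist.

Yes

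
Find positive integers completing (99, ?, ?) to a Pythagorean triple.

We need the other leg and hypotenuse such that 99² + x² = c².
Take x = 20, c = 101: 99² + 20² = 9801 + 400 = 10201 = 101² ✓
Triple: (99, 20, 101)

(99, 20, 101)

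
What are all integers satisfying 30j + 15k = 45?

Step 1: Compute gcd(30, 15) = 15.
Since 15 divides 45, solutions exist.

Step 2: Find a particular solution using extended Euclidean algorithm.
We get j₀ = 0, k₀ = 3.
Check: 30*0 + 15*3 = 45 = 45 ✓

Step 3: Write the general solution.
j = 0 + (15/15)t = 0 + 1t
k = 3 - (30/15)t = 3 - 2t
for any integer t.

j = 0 + 1t, k = 3 - 2t for integer t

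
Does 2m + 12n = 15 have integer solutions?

Step 1: Compute gcd(2, 12).
gcd(2, 12) = 2

Step 2: Check divisibility.
Does 2 divide 15? 15 = 2 x 7 + 1, so no.

By the theorem on linear Diophantine equations, 2m + 12n = 15 has integer solutions if and only if gcd(2, 12) divides 15. Since 2 does not divide 15, no solutions exist.

No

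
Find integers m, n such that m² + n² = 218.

We need to find integers m, n > 0 such that m² + n² = 218.
Trying m = 7: n² = 218 - 7² = 218 - 49 = 169
n = 13
Check: 7² + 13² = 49 + 169 = 218 ✓

218 = 7² + 13²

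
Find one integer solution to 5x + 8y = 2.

Step 1: Check solvability.
gcd(5, 8) = 1
Since 1 divides 2, solutions exist.

Step 2: Apply extended Euclidean algorithm to find gcd.
We find integers such that 5*x0 + 8*y0 = 1

Step 3: Scale the particular solution.
Multiply by 2/1 = 2:
x = -6, y = 4

Step 4: Verify.
5*(-6) + 8*(4) = 2 = 2 ✓

x = -6, y = 4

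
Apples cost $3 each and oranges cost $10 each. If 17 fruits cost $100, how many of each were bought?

Let a = apples, o = oranges.
a + o = 17
3a + 10o = 100
Substitute o = 17 - a:
3a + 10(17 - a) = 100
(3 - 10)a = 100 - 170
-7a = -70
a = 10, o = 17 - 10 = 7

Apples: 10, Oranges: 7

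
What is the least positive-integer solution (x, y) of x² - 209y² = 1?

We seek the smallest positive integers (x, y) with x² - 209y² = 1, i.e., x² = 209y² + 1.
Try successive y values:
y = 1: x² = 209·1² + 1 = 210, not a perfect square
y = 2: x² = 209·2² + 1 = 837, not a perfect square
y = 3: x² = 209·3² + 1 = 1882, not a perfect square
... continuing the search (or via continued fractions) ...
y = 3220: x² = 209·3220² + 1 = 2166995601, x = 46551 ✓

Verify: 46551² - 209·3220² = 2166995601 - 2166995600 = 1 ✓

x = 46551, y = 3220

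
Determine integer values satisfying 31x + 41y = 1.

Step 1: Check solvability.
gcd(31, 41) = 1
Since 1 divides 1, solutions exist.

Step 2: Apply extended Euclidean algorithm to find gcd.
We find integers such that 31*x0 + 41*y0 = 1

Step 3: Scale the particular solution.
Multiply by 1/1 = 1:
x = 4, y = -3

Step 4: Verify.
31*(4) + 41*(-3) = 1 = 1 ✓

x = 4, y = -3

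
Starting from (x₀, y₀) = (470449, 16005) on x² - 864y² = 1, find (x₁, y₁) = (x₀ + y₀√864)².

Solutions to x² - Dy² = 1 are generated by powers of (x₀ + y₀√D).
The next solution satisfies x₁ + y₁√864 = (x₀ + y₀√864)², giving:
x₁ = x₀² + 864y₀² = 470449² + 864·16005² = 221322261601 + 221322261600 = 442644523201
y₁ = 2x₀y₀ = 2·470449·16005 = 15059072490

Verify: 442644523201² - 864·15059072490² = 195934173919840627286401 - 195934173919840627286400 = 1 ✓

x = 442644523201, y = 15059072490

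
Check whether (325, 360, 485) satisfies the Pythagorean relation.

Compute a² + b²:
325² + 360² = 105625 + 129600 = 235225
Compute c²:
485² = 235225
Since 235225 = 235225, it is a Pythagorean triple.

Yes, it is a Pythagorean triple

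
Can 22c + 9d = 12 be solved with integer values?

Step 1: Compute gcd(22, 9).
gcd(22, 9) = 1

Step 2: Check divisibility.
Does 1 divide 12? 12 = 1 x 12, so yes.

By the theorem on linear Diophantine equations, 22c + 9d = 12 has integer solutions if and only if gcd(22, 9) divides 12. Since 1 | 12, solutions exist.

Yes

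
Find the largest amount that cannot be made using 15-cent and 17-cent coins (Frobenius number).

For two coprime denominations a and b, the Frobenius number (largest value not representable as a non-negative combination) is ab - a - b.
Here gcd(15, 17) = 1, so they are coprime.
F(15, 17) = 15·17 - 15 - 17 = 255 - 32 = 223

223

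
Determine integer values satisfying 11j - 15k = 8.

Step 1: Check solvability.
gcd(11, 15) = 1
Since 1 divides 8, solutions exist.

Step 2: Apply extended Euclidean algorithm to find gcd.
We find integers such that 11*x0 + 15*y0 = 1

Step 3: Scale the particular solution.
Multiply by 8/1 = 8:
j = -32, k = -24

Step 4: Verify.
11*(-32) - 15*(-24) = 8 = 8 ✓

j = -32, k = -24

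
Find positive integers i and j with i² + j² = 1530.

We need to find integers i, j > 0 such that i² + j² = 1530.
Trying i = 3: j² = 1530 - 3² = 1530 - 9 = 1521
j = 39
Check: 3² + 39² = 9 + 1521 = 1530 ✓

1530 = 3² + 39²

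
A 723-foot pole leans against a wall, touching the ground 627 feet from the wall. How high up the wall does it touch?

The ladder, wall, and ground form a right triangle with hypotenuse 723 and one leg 627.
By the Pythagorean theorem: h² = 723² - 627² = 522729 - 393129 = 129600
h = √129600 = 360 feet

360 feet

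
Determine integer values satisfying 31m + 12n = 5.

Step 1: Check solvability.
gcd(31, 12) = 1
Since 1 divides 5, solutions exist.

Step 2: Apply extended Euclidean algorithm to find gcd.
We find integers such that 31*x0 + 12*y0 = 1

Step 3: Scale the particular solution.
Multiply by 5/1 = 5:
m = -25, n = 65

Step 4: Verify.
31*(-25) + 12*(65) = 5 = 5 ✓

m = -25, n = 65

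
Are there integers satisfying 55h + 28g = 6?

Step 1: Compute gcd(55, 28).
gcd(55, 28) = 1

Step 2: Check divisibility.
Does 1 divide 6? 6 = 1 x 6, so yes.

By the theorem on linear Diophantine equations, 55h + 28g = 6 has integer solutions if and only if gcd(55, 28) divides 6. Since 1 | 6, solutions exist.

Yes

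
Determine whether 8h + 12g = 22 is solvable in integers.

Step 1: Compute gcd(8, 12).
gcd(8, 12) = 4

Step 2: Check divisibility.
Does 4 divide 22? 22 = 4 x 5 + 2, so no.

By the theorem on linear Diophantine equations, 8h + 12g = 22 has integer solutions if and only if gcd(8, 12) divides 22. Since 4 does not divide 22, no solutions exist.

No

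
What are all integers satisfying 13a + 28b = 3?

Step 1: Compute gcd(13, 28) = 1.
Since 1 divides 3, solutions exist.

Step 2: Find a particular solution using extended Euclidean algorithm.
We get a₀ = 39, b₀ = -18.
Check: 13*39 + 28*-18 = 3 = 3 ✓

Step 3: Write the general solution.
a = 39 + (28/1)t = 39 + 28t
b = -18 - (13/1)t = -18 - 13t
for any integer t.

a = 39 + 28t, b = -18 - 13t for integer t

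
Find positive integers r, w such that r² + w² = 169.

Search for r with 169 - r² a perfect square.
r = 5: 169 - 5² = 169 - 25 = 144 = 12² ✓
So r = 5, w = 12.

r = 5, w = 12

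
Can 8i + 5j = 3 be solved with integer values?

Step 1: Compute gcd(8, 5).
gcd(8, 5) = 1

Step 2: Check divisibility.
Does 1 divide 3? 3 = 1 x 3, so yes.

By the theorem on linear Diophantine equations, 8i + 5j = 3 has integer solutions if and only if gcd(8, 5) divides 3. Since 1 | 3, solutions exist.

Yes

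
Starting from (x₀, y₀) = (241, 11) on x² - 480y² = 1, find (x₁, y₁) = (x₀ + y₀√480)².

Solutions to x² - Dy² = 1 are generated by powers of (x₀ + y₀√D).
The next solution satisfies x₁ + y₁√480 = (x₀ + y₀√480)², giving:
x₁ = x₀² + 480y₀² = 241² + 480·11² = 58081 + 58080 = 116161
y₁ = 2x₀y₀ = 2·241·11 = 5302

Verify: 116161² - 480·5302² = 13493377921 - 13493377920 = 1 ✓

x = 116161, y = 5302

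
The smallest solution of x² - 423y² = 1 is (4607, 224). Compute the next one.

Solutions to x² - Dy² = 1 are generated by powers of (x₀ + y₀√D).
The next solution satisfies x₁ + y₁√423 = (x₀ + y₀√423)², giving:
x₁ = x₀² + 423y₀² = 4607² + 423·224² = 21224449 + 21224448 = 42448897
y₁ = 2x₀y₀ = 2·4607·224 = 2063936

Verify: 42448897² - 423·2063936² = 1801908856516609 - 1801908856516608 = 1 ✓

x = 42448897, y = 2063936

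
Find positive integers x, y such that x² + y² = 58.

Search for x with 58 - x² a perfect square.
x = 3: 58 - 3² = 58 - 9 = 49 = 7² ✓
So x = 3, y = 7.

x = 3, y = 7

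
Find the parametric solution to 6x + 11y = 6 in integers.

Step 1: Compute gcd(6, 11) = 1.
Since 1 divides 6, solutions exist.

Step 2: Find a particular solution using extended Euclidean algorithm.
We get x₀ = 12, y₀ = -6.
Check: 6*12 + 11*-6 = 6 = 6 ✓

Step 3: Write the general solution.
x = 12 + (11/1)t = 12 + 11t
y = -6 - (6/1)t = -6 - 6t
for any integer t.

x = 12 + 11t, y = -6 - 6t for integer t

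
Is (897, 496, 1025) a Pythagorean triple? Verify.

Compute a² + b² = 897² + 496² = 804609 + 246016 = 1050625
Compute c² = 1025² = 1050625
Since 1050625 = 1050625, confirmed.

Yes, it is a Pythagorean triple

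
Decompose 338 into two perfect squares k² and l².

We need to find integers k, l > 0 such that k² + l² = 338.
Trying k = 7: l² = 338 - 7² = 338 - 49 = 289
l = 17
Check: 7² + 17² = 49 + 289 = 338 ✓

338 = 7² + 17²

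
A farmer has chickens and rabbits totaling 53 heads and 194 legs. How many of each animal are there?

Let c = chickens, r = rabbits.
Heads: c + r = 53
Legs: 2c + 4r = 194
From the first equation, c = 53 - r. Substitute:
2(53 - r) + 4r = 194
106 + 2r = 194
r = (194 - 106)/2 = 44
c = 53 - 44 = 9

Chickens: 9, Rabbits: 44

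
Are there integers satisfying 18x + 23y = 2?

Step 1: Compute gcd(18, 23).
gcd(18, 23) = 1

Step 2: Check divisibility.
Does 1 divide 2? 2 = 1 x 2, so yes.

By the theorem on linear Diophantine equations, 18x + 23y = 2 has integer solutions if and only if gcd(18, 23) divides 2. Since 1 | 2, solutions exist.

Yes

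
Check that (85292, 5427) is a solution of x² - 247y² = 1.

Compute x² = 85292² = 7274725264
Compute 247y² = 247·5427² = 247·29452329 = 7274725263
x² - 247y² = 7274725264 - 7274725263 = 1
Since this equals 1, (85292, 5427) is a solution.

Yes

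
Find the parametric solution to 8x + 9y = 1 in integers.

Step 1: Compute gcd(8, 9) = 1.
Since 1 divides 1, solutions exist.

Step 2: Find a particular solution using extended Euclidean algorithm.
We get x₀ = -1, y₀ = 1.
Check: 8*-1 + 9*1 = 1 = 1 ✓

Step 3: Write the general solution.
x = -1 + (9/1)t = -1 + 9t
y = 1 - (8/1)t = 1 - 8t
for any integer t.

x = -1 + 9t, y = 1 - 8t for integer t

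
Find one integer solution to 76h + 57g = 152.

Step 1: Check solvability.
gcd(76, 57) = 19
Since 19 divides 152, solutions exist.

Step 2: Apply extended Euclidean algorithm to find gcd.
We find integers such that 76*x0 + 57*y0 = 19

Step 3: Scale the particular solution.
Multiply by 152/19 = 8:
h = 8, g = -8

Step 4: Verify.
76*(8) + 57*(-8) = 152 = 152 ✓

h = 8, g = -8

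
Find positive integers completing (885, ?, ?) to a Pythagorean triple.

We need the other leg and hypotenuse such that 885² + x² = c².
Take x = 5184, c = 5259: 885² + 5184² = 783225 + 26873856 = 27657081 = 5259² ✓
Triple: (885, 5184, 5259)

(885, 5184, 5259)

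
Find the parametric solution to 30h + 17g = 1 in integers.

Step 1: Compute gcd(30, 17) = 1.
Since 1 divides 1, solutions exist.

Step 2: Find a particular solution using extended Euclidean algorithm.
We get h₀ = 4, g₀ = -7.
Check: 30*4 + 17*-7 = 1 = 1 ✓

Step 3: Write the general solution.
h = 4 + (17/1)t = 4 + 17t
g = -7 - (30/1)t = -7 - 30t
for any integer t.

h = 4 + 17t, g = -7 - 30t for integer t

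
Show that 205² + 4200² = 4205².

Compute a² + b² = 205² + 4200² = 42025 + 17640000 = 17682025
Compute c² = 4205² = 17682025
Since 17682025 = 17682025, confirmed.

Yes, it is a Pythagorean triple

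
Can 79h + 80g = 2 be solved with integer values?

Step 1: Compute gcd(79, 80).
gcd(79, 80) = 1

Step 2: Check divisibility.
Does 1 divide 2? 2 = 1 x 2, so yes.

By the theorem on linear Diophantine equations, 79h + 80g = 2 has integer solutions if and only if gcd(79, 80) divides 2. Since 1 | 2, solutions exist.

Yes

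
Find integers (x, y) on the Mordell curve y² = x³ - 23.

Try small integer x values and check whether x³ - 23 is a perfect square.
x = 3: x³ - 23 = 3³ - 23 = 27 - 23 = 4
Is 4 a perfect square? 2² = 4 ✓
So (x, y) = (3, -2) is a solution.

x = 3, y = -2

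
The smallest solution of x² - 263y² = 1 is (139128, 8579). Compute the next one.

Solutions to x² - Dy² = 1 are generated by powers of (x₀ + y₀√D).
The next solution satisfies x₁ + y₁√263 = (x₀ + y₀√263)², giving:
x₁ = x₀² + 263y₀² = 139128² + 263·8579² = 19356600384 + 19356600383 = 38713200767
y₁ = 2x₀y₀ = 2·139128·8579 = 2387158224

Verify: 38713200767² - 263·2387158224² = 1498711913626049388289 - 1498711913626049388288 = 1 ✓

x = 38713200767, y = 2387158224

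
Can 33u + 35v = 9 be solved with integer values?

Step 1: Compute gcd(33, 35).
gcd(33, 35) = 1

Step 2: Check divisibility.
Does 1 divide 9? 9 = 1 x 9, so yes.

By the theorem on linear Diophantine equations, 33u + 35v = 9 has integer solutions if and only if gcd(33, 35) divides 9. Since 1 | 9, solutions exist.

Yes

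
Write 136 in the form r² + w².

We need to find integers r, w > 0 such that r² + w² = 136.
Trying r = 6: w² = 136 - 6² = 136 - 36 = 100
w = 10
Check: 6² + 10² = 36 + 100 = 136 ✓

136 = 6² + 10²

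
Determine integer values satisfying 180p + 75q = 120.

Step 1: Check solvability.
gcd(180, 75) = 15
Since 15 divides 120, solutions exist.

Step 2: Apply extended Euclidean algorithm to find gcd.
We find integers such that 180*x0 + 75*y0 = 15

Step 3: Scale the particular solution.
Multiply by 120/15 = 8:
p = -16, q = 40

Step 4: Verify.
180*(-16) + 75*(40) = 120 = 120 ✓

p = -16, q = 40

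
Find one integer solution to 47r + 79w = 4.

Step 1: Check solvability.
gcd(47, 79) = 1
Since 1 divides 4, solutions exist.

Step 2: Apply extended Euclidean algorithm to find gcd.
We find integers such that 47*x0 + 79*y0 = 1

Step 3: Scale the particular solution.
Multiply by 4/1 = 4:
r = 148, w = -88

Step 4: Verify.
47*(148) + 79*(-88) = 4 = 4 ✓

r = 148, w = -88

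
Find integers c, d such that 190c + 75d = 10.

Step 1: Check solvability.
gcd(190, 75) = 5
Since 5 divides 10, solutions exist.

Step 2: Apply extended Euclidean algorithm to find gcd.
We find integers such that 190*x0 + 75*y0 = 5

Step 3: Scale the particular solution.
Multiply by 10/5 = 2:
c = 4, d = -10

Step 4: Verify.
190*(4) + 75*(-10) = 10 = 10 ✓

c = 4, d = -10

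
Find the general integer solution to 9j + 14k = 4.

Step 1: Compute gcd(9, 14) = 1.
Since 1 divides 4, solutions exist.

Step 2: Find a particular solution using extended Euclidean algorithm.
We get j₀ = -12, k₀ = 8.
Check: 9*-12 + 14*8 = 4 = 4 ✓

Step 3: Write the general solution.
j = -12 + (14/1)t = -12 + 14t
k = 8 - (9/1)t = 8 - 9t
for any integer t.

j = -12 + 14t, k = 8 - 9t for integer t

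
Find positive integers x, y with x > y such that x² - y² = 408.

Factor: x² - y² = (x+y)(x-y) = 408.
We need two factors of 408 with the same parity.
Use x+y = 204 and x-y = 2 (product 204·2 = 408).
Adding: 2x = 206, so x = 103.
Subtracting: 2y = 202, so y = 101.
Check: 103² - 101² = 10609 - 10201 = 408 ✓

x = 103, y = 101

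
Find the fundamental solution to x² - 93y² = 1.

We seek the smallest positive integers (x, y) with x² - 93y² = 1, i.e., x² = 93y² + 1.
Try successive y values:
y = 1: x² = 93·1² + 1 = 94, not a perfect square
y = 2: x² = 93·2² + 1 = 373, not a perfect square
y = 3: x² = 93·3² + 1 = 838, not a perfect square
... continuing the search (or via continued fractions) ...
y = 1260: x² = 93·1260² + 1 = 147646801, x = 12151 ✓

Verify: 12151² - 93·1260² = 147646801 - 147646800 = 1 ✓

x = 12151, y = 1260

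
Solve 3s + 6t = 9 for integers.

Step 1: Check solvability.
gcd(3, 6) = 3
Since 3 divides 9, solutions exist.

Step 2: Apply extended Euclidean algorithm to find gcd.
We find integers such that 3*x0 + 6*y0 = 3

Step 3: Scale the particular solution.
Multiply by 9/3 = 3:
s = 3, t = 0

Step 4: Verify.
3*(3) + 6*(0) = 9 = 9 ✓

s = 3, t = 0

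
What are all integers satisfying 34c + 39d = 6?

Step 1: Compute gcd(34, 39) = 1.
Since 1 divides 6, solutions exist.

Step 2: Find a particular solution using extended Euclidean algorithm.
We get c₀ = -48, d₀ = 42.
Check: 34*-48 + 39*42 = 6 = 6 ✓

Step 3: Write the general solution.
c = -48 + (39/1)t = -48 + 39t
d = 42 - (34/1)t = 42 - 34t
for any integer t.

c = -48 + 39t, d = 42 - 34t for integer t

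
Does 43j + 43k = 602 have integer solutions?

Step 1: Compute gcd(43, 43).
gcd(43, 43) = 43

Step 2: Check divisibility.
Does 43 divide 602? 602 = 43 x 14, so yes.

By the theorem on linear Diophantine equations, 43j + 43k = 602 has integer solutions if and only if gcd(43, 43) divides 602. Since 43 | 602, solutions exist.

Yes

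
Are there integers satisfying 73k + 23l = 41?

Step 1: Compute gcd(73, 23).
gcd(73, 23) = 1

Step 2: Check divisibility.
Does 1 divide 41? 41 = 1 x 41, so yes.

By the theorem on linear Diophantine equations, 73k + 23l = 41 has integer solutions if and only if gcd(73, 23) divides 41. Since 1 | 41, solutions exist.

Yes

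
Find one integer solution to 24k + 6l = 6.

Step 1: Check solvability.
gcd(24, 6) = 6
Since 6 divides 6, solutions exist.

Step 2: Apply extended Euclidean algorithm to find gcd.
We find integers such that 24*x0 + 6*y0 = 6

Step 3: Scale the particular solution.
Multiply by 6/6 = 1:
k = 0, l = 1

Step 4: Verify.
24*(0) + 6*(1) = 6 = 6 ✓

k = 0, l = 1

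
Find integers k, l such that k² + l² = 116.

We need to find integers k, l > 0 such that k² + l² = 116.
Trying k = 4: l² = 116 - 4² = 116 - 16 = 100
l = 10
Check: 4² + 10² = 16 + 100 = 116 ✓

116 = 4² + 10²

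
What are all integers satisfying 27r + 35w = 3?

Step 1: Compute gcd(27, 35) = 1.
Since 1 divides 3, solutions exist.

Step 2: Find a particular solution using extended Euclidean algorithm.
We get r₀ = 39, w₀ = -30.
Check: 27*39 + 35*-30 = 3 = 3 ✓

Step 3: Write the general solution.
r = 39 + (35/1)t = 39 + 35t
w = -30 - (27/1)t = -30 - 27t
for any integer t.

r = 39 + 35t, w = -30 - 27t for integer t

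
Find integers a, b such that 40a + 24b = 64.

Step 1: Check solvability.
gcd(40, 24) = 8
Since 8 divides 64, solutions exist.

Step 2: Apply extended Euclidean algorithm to find gcd.
We find integers such that 40*x0 + 24*y0 = 8

Step 3: Scale the particular solution.
Multiply by 64/8 = 8:
a = -8, b = 16

Step 4: Verify.
40*(-8) + 24*(16) = 64 = 64 ✓

a = -8, b = 16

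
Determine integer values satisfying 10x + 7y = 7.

Step 1: Check solvability.
gcd(10, 7) = 1
Since 1 divides 7, solutions exist.

Step 2: Apply extended Euclidean algorithm to find gcd.
We find integers such that 10*x0 + 7*y0 = 1

Step 3: Scale the particular solution.
Multiply by 7/1 = 7:
x = -14, y = 21

Step 4: Verify.
10*(-14) + 7*(21) = 7 = 7 ✓

x = -14, y = 21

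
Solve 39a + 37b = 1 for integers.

Step 1: Check solvability.
gcd(39, 37) = 1
Since 1 divides 1, solutions exist.

Step 2: Apply extended Euclidean algorithm to find gcd.
We find integers such that 39*x0 + 37*y0 = 1

Step 3: Scale the particular solution.
Multiply by 1/1 = 1:
a = -18, b = 19

Step 4: Verify.
39*(-18) + 37*(19) = 1 = 1 ✓

a = -18, b = 19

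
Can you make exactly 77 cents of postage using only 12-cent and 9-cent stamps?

We need non-negative x, y with 12x + 9y = 77.
gcd(12, 9) = 3, and 3 does not divide 77.
No integer solutions exist, so certainly no non-negative ones.

No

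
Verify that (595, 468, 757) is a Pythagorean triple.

Compute a² + b² = 595² + 468² = 354025 + 219024 = 573049
Compute c² = 757² = 573049
Since 573049 = 573049, confirmed.

Yes, it is a Pythagorean triple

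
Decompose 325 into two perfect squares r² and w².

We need to find integers r, w > 0 such that r² + w² = 325.
Trying r = 1: w² = 325 - 1² = 325 - 1 = 324
w = 18
Check: 1² + 18² = 1 + 324 = 325 ✓

325 = 1² + 18²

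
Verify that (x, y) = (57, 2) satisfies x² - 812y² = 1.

Compute x² = 57² = 3249
Compute 812y² = 812·2² = 812·4 = 3248
x² - 812y² = 3249 - 3248 = 1
Since this equals 1, (57, 2) is a solution.

Yes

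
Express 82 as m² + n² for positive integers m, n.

We need to find integers m, n > 0 such that m² + n² = 82.
Trying m = 1: n² = 82 - 1² = 82 - 1 = 81
n = 9
Check: 1² + 9² = 1 + 81 = 82 ✓

82 = 1² + 9²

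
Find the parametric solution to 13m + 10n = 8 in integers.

Step 1: Compute gcd(13, 10) = 1.
Since 1 divides 8, solutions exist.

Step 2: Find a particular solution using extended Euclidean algorithm.
We get m₀ = -24, n₀ = 32.
Check: 13*-24 + 10*32 = 8 = 8 ✓

Step 3: Write the general solution.
m = -24 + (10/1)t = -24 + 10t
n = 32 - (13/1)t = 32 - 13t
for any integer t.

m = -24 + 10t, n = 32 - 13t for integer t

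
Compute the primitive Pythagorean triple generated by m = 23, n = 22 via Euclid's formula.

a = m² - n² = 529 - 484 = 45
b = 2mn = 2·23·22 = 1012
c = m² + n² = 529 + 484 = 1013
Verify: 45² + 1012² = 2025 + 1024144 = 1026169 = 1013² ✓

(45, 1012, 1013)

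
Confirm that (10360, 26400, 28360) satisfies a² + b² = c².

Compute a² + b² = 10360² + 26400² = 107329600 + 696960000 = 804289600
Compute c² = 28360² = 804289600
Since 804289600 = 804289600, confirmed.

Yes, it is a Pythagorean triple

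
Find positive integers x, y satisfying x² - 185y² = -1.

We need x² = 185y² - 1. Try successive y:
y = 1: x² = 185·1² - 1 = 184, not a perfect square
y = 2: x² = 185·2² - 1 = 739, not a perfect square
y = 3: x² = 185·3² - 1 = 1664, not a perfect square
...
y = 5: x² = 185·5² - 1 = 4624 = 68² ✓
Check: 68² - 185·5² = 4624 - 4625 = -1 ✓

x = 68, y = 5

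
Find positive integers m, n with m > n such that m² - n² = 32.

Factor: m² - n² = (m+n)(m-n) = 32.
We need two factors of 32 with the same parity.
Use m+n = 16 and m-n = 2 (product 16·2 = 32).
Adding: 2m = 18, so m = 9.
Subtracting: 2n = 14, so n = 7.
Check: 9² - 7² = 81 - 49 = 32 ✓

m = 9, n = 7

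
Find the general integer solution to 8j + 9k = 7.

Step 1: Compute gcd(8, 9) = 1.
Since 1 divides 7, solutions exist.

Step 2: Find a particular solution using extended Euclidean algorithm.
We get j₀ = -7, k₀ = 7.
Check: 8*-7 + 9*7 = 7 = 7 ✓

Step 3: Write the general solution.
j = -7 + (9/1)t = -7 + 9t
k = 7 - (8/1)t = 7 - 8t
for any integer t.

j = -7 + 9t, k = 7 - 8t for integer t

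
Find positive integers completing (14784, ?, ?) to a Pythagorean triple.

We need the other leg and hypotenuse such that 14784² + x² = c².
Take x = 10240, c = 17984: 14784² + 10240² = 218566656 + 104857600 = 323424256 = 17984² ✓
Triple: (14784, 10240, 17984)

(14784, 10240, 17984)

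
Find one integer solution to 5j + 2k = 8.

Step 1: Check solvability.
gcd(5, 2) = 1
Since 1 divides 8, solutions exist.

Step 2: Apply extended Euclidean algorithm to find gcd.
We find integers such that 5*x0 + 2*y0 = 1

Step 3: Scale the particular solution.
Multiply by 8/1 = 8:
j = 8, k = -16

Step 4: Verify.
5*(8) + 2*(-16) = 8 = 8 ✓

j = 8, k = -16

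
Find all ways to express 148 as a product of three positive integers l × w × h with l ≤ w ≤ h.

Iterate l from 1 to ⌊148^(1/3)⌋. For each l dividing 148, iterate w ≥ l with w dividing 148/l, and set h = 148/(l·w).
Triples found (4): (1×1×148), (1×2×74), (1×4×37), (2×2×37)

(1×1×148), (1×2×74), (1×4×37), (2×2×37)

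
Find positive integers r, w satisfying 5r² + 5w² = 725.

Try small values of r and check whether (725 - 5r²)/5 is a perfect square.
r = 9: 5·9² = 405, so 5w² = 725 - 405 = 320, giving w² = 64, w = 8.
Check: 5·9² + 5·8² = 405 + 320 = 725 ✓

r = 9, w = 8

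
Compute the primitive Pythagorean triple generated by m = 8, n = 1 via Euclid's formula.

a = m² - n² = 8² - 1² = 64 - 1 = 63
b = 2mn = 2·8·1 = 16
c = m² + n² = 64 + 1 = 65
Verify: 63² + 16² = 3969 + 256 = 4225 = 65² ✓

(63, 16, 65)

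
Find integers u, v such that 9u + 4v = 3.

Step 1: Check solvability.
gcd(9, 4) = 1
Since 1 divides 3, solutions exist.

Step 2: Apply extended Euclidean algorithm to find gcd.
We find integers such that 9*x0 + 4*y0 = 1

Step 3: Scale the particular solution.
Multiply by 3/1 = 3:
u = 3, v = -6

Step 4: Verify.
9*(3) + 4*(-6) = 3 = 3 ✓

u = 3, v = -6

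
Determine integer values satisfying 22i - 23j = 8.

Step 1: Check solvability.
gcd(22, 23) = 1
Since 1 divides 8, solutions exist.

Step 2: Apply extended Euclidean algorithm to find gcd.
We find integers such that 22*x0 + 23*y0 = 1

Step 3: Scale the particular solution.
Multiply by 8/1 = 8:
i = -8, j = -8

Step 4: Verify.
22*(-8) - 23*(-8) = 8 = 8 ✓

i = -8, j = -8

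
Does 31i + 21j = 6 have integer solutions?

Step 1: Compute gcd(31, 21).
gcd(31, 21) = 1

Step 2: Check divisibility.
Does 1 divide 6? 6 = 1 x 6, so yes.

By the theorem on linear Diophantine equations, 31i + 21j = 6 has integer solutions if and only if gcd(31, 21) divides 6. Since 1 | 6, solutions exist.

Yes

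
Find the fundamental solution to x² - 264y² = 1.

We seek the smallest positive integers (x, y) with x² - 264y² = 1, i.e., x² = 264y² + 1.
Try successive y values:
y = 1: x² = 264·1² + 1 = 265, not a perfect square
y = 2: x² = 264·2² + 1 = 1057, not a perfect square
y = 3: x² = 264·3² + 1 = 2377, not a perfect square
... continuing the search (or via continued fractions) ...
y = 4: x² = 264·4² + 1 = 4225, x = 65 ✓

Verify: 65² - 264·4² = 4225 - 4224 = 1 ✓

x = 65, y = 4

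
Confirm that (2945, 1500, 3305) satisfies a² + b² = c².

Compute a² + b² = 2945² + 1500² = 8673025 + 2250000 = 10923025
Compute c² = 3305² = 10923025
Since 10923025 = 10923025, confirmed.

Yes, it is a Pythagorean triple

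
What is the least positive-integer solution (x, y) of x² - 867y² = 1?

We seek the smallest positive integers (x, y) with x² - 867y² = 1, i.e., x² = 867y² + 1.
Try successive y values:
y = 1: x² = 867·1² + 1 = 868, not a perfect square
y = 2: x² = 867·2² + 1 = 3469, not a perfect square
y = 3: x² = 867·3² + 1 = 7804, not a perfect square
... continuing the search (or via continued fractions) ...
y = 2385: x² = 867·2385² + 1 = 4931691076, x = 70226 ✓

Verify: 70226² - 867·2385² = 4931691076 - 4931691075 = 1 ✓

x = 70226, y = 2385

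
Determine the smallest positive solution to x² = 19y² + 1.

We seek the smallest positive integers (x, y) with x² - 19y² = 1, i.e., x² = 19y² + 1.
Try successive y values:
y = 1: x² = 19·1² + 1 = 20, not a perfect square
y = 2: x² = 19·2² + 1 = 77, not a perfect square
y = 3: x² = 19·3² + 1 = 172, not a perfect square
... continuing the search (or via continued fractions) ...
y = 39: x² = 19·39² + 1 = 28900, x = 170 ✓

Verify: 170² - 19·39² = 28900 - 28899 = 1 ✓

x = 170, y = 39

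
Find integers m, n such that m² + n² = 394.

We need to find integers m, n > 0 such that m² + n² = 394.
Trying m = 13: n² = 394 - 13² = 394 - 169 = 225
n = 15
Check: 13² + 15² = 169 + 225 = 394 ✓

394 = 13² + 15²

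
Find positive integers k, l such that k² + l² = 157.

Search for k with 157 - k² a perfect square.
k = 6: 157 - 6² = 157 - 36 = 121 = 11² ✓
So k = 6, l = 11.

k = 6, l = 11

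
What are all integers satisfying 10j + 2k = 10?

Step 1: Compute gcd(10, 2) = 2.
Since 2 divides 10, solutions exist.

Step 2: Find a particular solution using extended Euclidean algorithm.
We get j₀ = 0, k₀ = 5.
Check: 10*0 + 2*5 = 10 = 10 ✓

Step 3: Write the general solution.
j = 0 + (2/2)t = 0 + 1t
k = 5 - (10/2)t = 5 - 5t
for any integer t.

j = 0 + 1t, k = 5 - 5t for integer t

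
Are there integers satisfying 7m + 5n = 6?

Step 1: Compute gcd(7, 5).
gcd(7, 5) = 1

Step 2: Check divisibility.
Does 1 divide 6? 6 = 1 x 6, so yes.

By the theorem on linear Diophantine equations, 7m + 5n = 6 has integer solutions if and only if gcd(7, 5) divides 6. Since 1 | 6, solutions exist.

Yes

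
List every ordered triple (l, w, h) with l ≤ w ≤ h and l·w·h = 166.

Iterate l from 1 to ⌊166^(1/3)⌋. For each l dividing 166, iterate w ≥ l with w dividing 166/l, and set h = 166/(l·w).
Triples found (2): (1×1×166), (1×2×83)

(1×1×166), (1×2×83)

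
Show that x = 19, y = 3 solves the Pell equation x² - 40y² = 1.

Compute x² = 19² = 361
Compute 40y² = 40·3² = 40·9 = 360
x² - 40y² = 361 - 360 = 1
Since this equals 1, (19, 3) is a solution.

Yes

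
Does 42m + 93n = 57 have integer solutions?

Step 1: Compute gcd(42, 93).
gcd(42, 93) = 3

Step 2: Check divisibility.
Does 3 divide 57? 57 = 3 x 19, so yes.

By the theorem on linear Diophantine equations, 42m + 93n = 57 has integer solutions if and only if gcd(42, 93) divides 57. Since 3 | 57, solutions exist.

Yes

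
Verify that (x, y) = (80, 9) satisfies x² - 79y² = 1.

Compute x² = 80² = 6400
Compute 79y² = 79·9² = 79·81 = 6399
x² - 79y² = 6400 - 6399 = 1
Since this equals 1, (80, 9) is a solution.

Yes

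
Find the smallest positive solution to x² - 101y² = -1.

We need x² = 101y² - 1. Try successive y:
y = 1: x² = 101·1² - 1 = 100 = 10² ✓
Check: 10² - 101·1² = 100 - 101 = -1 ✓

x = 10, y = 1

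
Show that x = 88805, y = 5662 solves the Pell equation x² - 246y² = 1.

Compute x² = 88805² = 7886328025
Compute 246y² = 246·5662² = 246·32058244 = 7886328024
x² - 246y² = 7886328025 - 7886328024 = 1
Since this equals 1, (88805, 5662) is a solution.

Yes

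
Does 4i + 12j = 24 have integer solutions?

Step 1: Compute gcd(4, 12).
gcd(4, 12) = 4

Step 2: Check divisibility.
Does 4 divide 24? 24 = 4 x 6, so yes.

By the theorem on linear Diophantine equations, 4i + 12j = 24 has integer solutions if and only if gcd(4, 12) divides 24. Since 4 | 24, solutions exist.

Yes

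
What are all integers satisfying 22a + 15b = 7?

Step 1: Compute gcd(22, 15) = 1.
Since 1 divides 7, solutions exist.

Step 2: Find a particular solution using extended Euclidean algorithm.
We get a₀ = -14, b₀ = 21.
Check: 22*-14 + 15*21 = 7 = 7 ✓

Step 3: Write the general solution.
a = -14 + (15/1)t = -14 + 15t
b = 21 - (22/1)t = 21 - 22t
for any integer t.

a = -14 + 15t, b = 21 - 22t for integer t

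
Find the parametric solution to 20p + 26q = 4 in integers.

Step 1: Compute gcd(20, 26) = 2.
Since 2 divides 4, solutions exist.

Step 2: Find a particular solution using extended Euclidean algorithm.
We get p₀ = 8, q₀ = -6.
Check: 20*8 + 26*-6 = 4 = 4 ✓

Step 3: Write the general solution.
p = 8 + (26/2)t = 8 + 13t
q = -6 - (20/2)t = -6 - 10t
for any integer t.

p = 8 + 13t, q = -6 - 10t for integer t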